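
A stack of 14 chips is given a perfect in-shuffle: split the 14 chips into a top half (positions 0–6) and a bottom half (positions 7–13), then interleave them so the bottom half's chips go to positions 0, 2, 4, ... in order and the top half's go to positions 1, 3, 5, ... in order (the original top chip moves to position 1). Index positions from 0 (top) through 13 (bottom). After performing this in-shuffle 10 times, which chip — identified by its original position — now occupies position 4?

4

Work backwards from position 4, undoing one in-shuffle at a time:
4 ← 9 ← 4 ← 9 ← 4 ← 9 ← 4 ← 9 ← 4 ← 9 ← 4
So the chip now at position 4 started at position 4.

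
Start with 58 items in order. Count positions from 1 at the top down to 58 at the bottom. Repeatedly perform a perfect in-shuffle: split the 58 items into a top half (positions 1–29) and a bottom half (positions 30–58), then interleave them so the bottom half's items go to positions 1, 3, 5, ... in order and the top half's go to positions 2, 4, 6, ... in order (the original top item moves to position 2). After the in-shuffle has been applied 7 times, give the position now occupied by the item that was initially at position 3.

Track the item's position through each in-shuffle:
3 → 6 → 12 → 24 → 48 → 37 → 15 → 30

30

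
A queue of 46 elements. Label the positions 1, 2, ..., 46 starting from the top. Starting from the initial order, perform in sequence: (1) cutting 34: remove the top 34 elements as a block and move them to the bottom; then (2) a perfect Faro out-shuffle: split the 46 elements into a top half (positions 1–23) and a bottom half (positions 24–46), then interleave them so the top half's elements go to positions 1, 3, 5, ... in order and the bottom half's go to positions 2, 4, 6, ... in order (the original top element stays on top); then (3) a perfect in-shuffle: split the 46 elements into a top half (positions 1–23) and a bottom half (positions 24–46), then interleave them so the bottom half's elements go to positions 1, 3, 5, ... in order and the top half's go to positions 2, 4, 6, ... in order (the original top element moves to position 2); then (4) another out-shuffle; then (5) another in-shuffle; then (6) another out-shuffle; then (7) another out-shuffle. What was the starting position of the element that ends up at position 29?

29

Undo the operations in reverse order, starting from position 29:
  undo op 7 (out-shuffle, from top half): 29 ← 15
  undo op 6 (out-shuffle, from top half): 15 ← 8
  undo op 5 (in-shuffle, from top half): 8 ← 4
  undo op 4 (out-shuffle, from bottom half): 4 ← 25
  undo op 3 (in-shuffle, from bottom half): 25 ← 36
  undo op 2 (out-shuffle, from bottom half): 36 ← 41
  undo op 1 (cut 34): 41 ← 29
So the element at position 29 came from original position 29.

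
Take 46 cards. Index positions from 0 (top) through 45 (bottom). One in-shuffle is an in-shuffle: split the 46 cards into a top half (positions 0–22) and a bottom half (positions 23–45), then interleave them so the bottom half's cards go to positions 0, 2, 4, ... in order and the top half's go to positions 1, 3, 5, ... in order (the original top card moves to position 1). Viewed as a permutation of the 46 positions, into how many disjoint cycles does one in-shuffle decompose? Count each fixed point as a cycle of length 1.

Trace each unvisited position around until it returns:
(0 1 3 7 15 31 ... len 23) (4 9 19 39 32 18 ... len 23)
2 cycles in total.

2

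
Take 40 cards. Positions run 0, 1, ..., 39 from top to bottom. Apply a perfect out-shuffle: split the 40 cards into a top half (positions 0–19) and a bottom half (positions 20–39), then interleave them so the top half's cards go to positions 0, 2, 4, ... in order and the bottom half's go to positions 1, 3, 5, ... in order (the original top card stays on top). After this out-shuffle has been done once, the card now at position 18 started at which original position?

Work backwards from position 18, undoing one out-shuffle at a time:
18 ← 9
So the card now at position 18 started at position 9.

9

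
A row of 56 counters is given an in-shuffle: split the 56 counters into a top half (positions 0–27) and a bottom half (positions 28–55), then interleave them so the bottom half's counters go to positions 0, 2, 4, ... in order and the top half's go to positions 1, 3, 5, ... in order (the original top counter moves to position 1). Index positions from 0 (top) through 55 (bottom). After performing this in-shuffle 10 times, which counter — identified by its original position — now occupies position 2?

26

Work backwards from position 2, undoing one in-shuffle at a time:
2 ← 29 ← 14 ← 35 ← 17 ← 8 ← 32 ← 44 ← 50 ← 53 ← 26
So the counter now at position 2 started at position 26.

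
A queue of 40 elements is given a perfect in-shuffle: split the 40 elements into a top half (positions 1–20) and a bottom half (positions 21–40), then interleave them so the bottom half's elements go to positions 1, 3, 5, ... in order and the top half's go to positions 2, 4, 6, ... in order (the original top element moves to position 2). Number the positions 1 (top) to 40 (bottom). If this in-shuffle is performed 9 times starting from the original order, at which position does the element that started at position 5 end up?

Track the element's position through each in-shuffle:
5 → 10 → 20 → 40 → 39 → 37 → 33 → 25 → 9 → 18

18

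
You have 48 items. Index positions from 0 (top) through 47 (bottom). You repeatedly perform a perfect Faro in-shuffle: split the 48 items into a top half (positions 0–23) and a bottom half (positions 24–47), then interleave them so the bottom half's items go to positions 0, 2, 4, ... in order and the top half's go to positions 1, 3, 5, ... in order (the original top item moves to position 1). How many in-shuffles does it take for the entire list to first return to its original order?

The in-shuffle permutes the 48 positions with cycle lengths [3, 3, 21, 21].
Every item is home exactly when every cycle has completed a whole number of laps, i.e. after lcm(3, 21) = 21 in-shuffles.

21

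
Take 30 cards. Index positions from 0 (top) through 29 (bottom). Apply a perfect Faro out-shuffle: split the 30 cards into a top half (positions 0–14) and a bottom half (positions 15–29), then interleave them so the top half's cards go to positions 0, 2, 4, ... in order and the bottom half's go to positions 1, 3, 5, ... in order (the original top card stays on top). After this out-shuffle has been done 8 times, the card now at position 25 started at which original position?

Work backwards from position 25, undoing one out-shuffle at a time:
25 ← 27 ← 28 ← 14 ← 7 ← 18 ← 9 ← 19 ← 24
So the card now at position 25 started at position 24.

24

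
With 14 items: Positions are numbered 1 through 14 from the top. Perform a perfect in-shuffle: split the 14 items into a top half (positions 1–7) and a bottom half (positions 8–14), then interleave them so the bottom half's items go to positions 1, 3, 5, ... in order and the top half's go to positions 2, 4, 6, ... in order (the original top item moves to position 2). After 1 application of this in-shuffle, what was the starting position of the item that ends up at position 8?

4

Work backwards from position 8, undoing one in-shuffle at a time:
8 ← 4
So the item now at position 8 started at position 4.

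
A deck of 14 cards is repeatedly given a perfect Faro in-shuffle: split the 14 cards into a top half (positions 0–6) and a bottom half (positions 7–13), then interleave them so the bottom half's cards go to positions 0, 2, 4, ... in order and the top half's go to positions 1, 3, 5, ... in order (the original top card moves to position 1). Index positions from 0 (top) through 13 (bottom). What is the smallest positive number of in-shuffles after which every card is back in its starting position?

The in-shuffle permutes the 14 positions with cycle lengths [2, 4, 4, 4].
Every card is home exactly when every cycle has completed a whole number of laps, i.e. after lcm(2, 4) = 4 in-shuffles.

4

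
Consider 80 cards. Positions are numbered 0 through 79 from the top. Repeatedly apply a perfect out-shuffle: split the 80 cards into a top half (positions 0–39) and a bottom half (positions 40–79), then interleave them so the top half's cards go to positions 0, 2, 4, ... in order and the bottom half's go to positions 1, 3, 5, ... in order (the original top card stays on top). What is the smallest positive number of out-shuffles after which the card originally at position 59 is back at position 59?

39

Follow position 59 under repeated out-shuffles:
59 → 39 → 78 → 77 → 75 → 71 → 63 → 47 → ... → 59 (length 39)
It first returns after 39 out-shuffles.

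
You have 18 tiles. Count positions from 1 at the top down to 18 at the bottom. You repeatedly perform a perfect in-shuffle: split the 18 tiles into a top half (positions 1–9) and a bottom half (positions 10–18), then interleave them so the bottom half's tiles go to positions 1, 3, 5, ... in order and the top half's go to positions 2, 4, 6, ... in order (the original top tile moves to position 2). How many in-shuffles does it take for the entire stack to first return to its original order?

18

The in-shuffle permutes the 18 positions with cycle lengths [18].
Every tile is home exactly when every cycle has completed a whole number of laps, i.e. after lcm(18) = 18 in-shuffles.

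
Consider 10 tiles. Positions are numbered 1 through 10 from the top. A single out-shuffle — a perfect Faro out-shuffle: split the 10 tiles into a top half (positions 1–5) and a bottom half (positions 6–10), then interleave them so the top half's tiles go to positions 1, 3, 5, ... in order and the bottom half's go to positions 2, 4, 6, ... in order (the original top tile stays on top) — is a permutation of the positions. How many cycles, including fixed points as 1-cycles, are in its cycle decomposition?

4

Trace each unvisited position around until it returns:
(1) (2 3 5 9 8 6) (4 7) (10)
4 cycles in total.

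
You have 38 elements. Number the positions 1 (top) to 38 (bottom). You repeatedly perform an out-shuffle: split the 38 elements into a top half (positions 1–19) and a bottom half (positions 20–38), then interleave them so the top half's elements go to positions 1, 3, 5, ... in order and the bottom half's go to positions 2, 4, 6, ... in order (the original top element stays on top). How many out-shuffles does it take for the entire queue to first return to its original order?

The out-shuffle permutes the 38 positions with cycle lengths [1, 1, 36].
Every element is home exactly when every cycle has completed a whole number of laps, i.e. after lcm(1, 36) = 36 out-shuffles.

36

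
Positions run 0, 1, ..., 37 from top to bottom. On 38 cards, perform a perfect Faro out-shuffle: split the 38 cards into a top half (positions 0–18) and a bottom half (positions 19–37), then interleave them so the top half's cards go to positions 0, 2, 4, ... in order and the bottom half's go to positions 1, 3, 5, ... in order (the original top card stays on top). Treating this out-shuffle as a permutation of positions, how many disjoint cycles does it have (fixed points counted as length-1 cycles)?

3

Trace each unvisited position around until it returns:
(0) (1 2 4 8 16 32 ... len 36) (37)
3 cycles in total.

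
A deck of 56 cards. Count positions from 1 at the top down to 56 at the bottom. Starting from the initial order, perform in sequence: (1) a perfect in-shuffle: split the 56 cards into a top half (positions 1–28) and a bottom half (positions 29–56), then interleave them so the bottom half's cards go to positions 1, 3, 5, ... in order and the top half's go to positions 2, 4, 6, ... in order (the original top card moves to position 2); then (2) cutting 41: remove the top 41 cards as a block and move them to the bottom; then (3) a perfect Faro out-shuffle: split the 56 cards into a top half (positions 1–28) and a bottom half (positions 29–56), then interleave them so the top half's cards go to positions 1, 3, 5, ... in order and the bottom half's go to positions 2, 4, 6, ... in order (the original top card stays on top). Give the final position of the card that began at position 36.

4

Track the card from position 36 forward through each operation:
  after op 1 (in-shuffle): 36 → 15
  after op 2 (cut 41): 15 → 30
  after op 3 (out-shuffle): 30 → 4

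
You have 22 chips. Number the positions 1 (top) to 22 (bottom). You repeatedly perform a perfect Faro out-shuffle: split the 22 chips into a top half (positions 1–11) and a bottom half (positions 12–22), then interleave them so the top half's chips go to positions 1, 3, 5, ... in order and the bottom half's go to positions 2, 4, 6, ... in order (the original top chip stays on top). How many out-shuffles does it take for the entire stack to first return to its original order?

The out-shuffle permutes the 22 positions with cycle lengths [1, 1, 2, 3, 3, 6, 6].
Every chip is home exactly when every cycle has completed a whole number of laps, i.e. after lcm(1, 2, 3, 6) = 6 out-shuffles.

6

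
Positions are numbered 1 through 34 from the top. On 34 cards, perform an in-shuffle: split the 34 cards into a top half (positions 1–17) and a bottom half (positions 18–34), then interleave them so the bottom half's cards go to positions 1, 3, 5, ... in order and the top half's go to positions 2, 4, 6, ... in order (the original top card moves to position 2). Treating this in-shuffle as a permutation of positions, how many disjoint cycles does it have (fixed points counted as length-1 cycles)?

Trace each unvisited position around until it returns:
(1 2 4 8 16 32 ... len 12) (3 6 12 24 13 26 ... len 12) (5 10 20) (7 14 28 21) (15 30 25)
5 cycles in total.

5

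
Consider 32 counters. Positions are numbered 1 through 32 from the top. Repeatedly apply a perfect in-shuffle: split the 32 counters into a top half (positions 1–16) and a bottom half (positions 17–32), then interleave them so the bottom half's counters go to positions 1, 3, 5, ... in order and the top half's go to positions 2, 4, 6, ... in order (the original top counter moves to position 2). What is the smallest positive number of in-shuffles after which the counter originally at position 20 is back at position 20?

10

Follow position 20 under repeated in-shuffles:
20 → 7 → 14 → 28 → 23 → 13 → 26 → 19 → 5 → 10 → 20
It first returns after 10 in-shuffles.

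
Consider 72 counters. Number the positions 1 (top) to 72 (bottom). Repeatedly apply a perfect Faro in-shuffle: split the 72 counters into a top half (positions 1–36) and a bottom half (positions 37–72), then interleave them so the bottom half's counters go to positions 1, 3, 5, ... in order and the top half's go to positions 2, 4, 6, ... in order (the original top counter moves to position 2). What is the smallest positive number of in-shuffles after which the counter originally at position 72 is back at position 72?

Follow position 72 under repeated in-shuffles:
72 → 71 → 69 → 65 → 57 → 41 → 9 → 18 → 36 → 72
It first returns after 9 in-shuffles.

9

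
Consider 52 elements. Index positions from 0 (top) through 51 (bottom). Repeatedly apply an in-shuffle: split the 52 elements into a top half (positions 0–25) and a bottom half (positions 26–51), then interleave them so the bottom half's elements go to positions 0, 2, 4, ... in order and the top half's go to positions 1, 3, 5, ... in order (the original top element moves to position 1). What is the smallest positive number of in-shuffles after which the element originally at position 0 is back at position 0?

52

Follow position 0 under repeated in-shuffles:
0 → 1 → 3 → 7 → 15 → 31 → 10 → 21 → ... → 0 (length 52)
It first returns after 52 in-shuffles.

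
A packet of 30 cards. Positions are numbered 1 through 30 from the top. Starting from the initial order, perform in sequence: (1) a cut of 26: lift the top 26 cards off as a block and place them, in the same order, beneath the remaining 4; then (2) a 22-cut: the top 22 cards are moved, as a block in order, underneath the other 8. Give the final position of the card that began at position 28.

10

Track the card from position 28 forward through each operation:
  after op 1 (cut 26): 28 → 2
  after op 2 (cut 22): 2 → 10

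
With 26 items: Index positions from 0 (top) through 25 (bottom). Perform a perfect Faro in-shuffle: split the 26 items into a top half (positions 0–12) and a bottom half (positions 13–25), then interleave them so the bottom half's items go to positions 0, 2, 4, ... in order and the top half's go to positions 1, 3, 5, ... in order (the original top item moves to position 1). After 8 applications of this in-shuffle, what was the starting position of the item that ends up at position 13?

Work backwards from position 13, undoing one in-shuffle at a time:
13 ← 6 ← 16 ← 21 ← 10 ← 18 ← 22 ← 24 ← 25
So the item now at position 13 started at position 25.

25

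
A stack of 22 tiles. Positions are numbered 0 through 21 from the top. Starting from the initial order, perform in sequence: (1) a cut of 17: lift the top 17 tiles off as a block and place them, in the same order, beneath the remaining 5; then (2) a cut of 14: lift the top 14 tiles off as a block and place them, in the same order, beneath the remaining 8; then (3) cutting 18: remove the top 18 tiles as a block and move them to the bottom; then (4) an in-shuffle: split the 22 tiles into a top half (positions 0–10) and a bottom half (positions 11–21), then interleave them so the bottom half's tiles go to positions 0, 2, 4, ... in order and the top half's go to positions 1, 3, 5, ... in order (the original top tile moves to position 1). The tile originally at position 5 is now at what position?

1

Track the tile from position 5 forward through each operation:
  after op 1 (cut 17): 5 → 10
  after op 2 (cut 14): 10 → 18
  after op 3 (cut 18): 18 → 0
  after op 4 (in-shuffle): 0 → 1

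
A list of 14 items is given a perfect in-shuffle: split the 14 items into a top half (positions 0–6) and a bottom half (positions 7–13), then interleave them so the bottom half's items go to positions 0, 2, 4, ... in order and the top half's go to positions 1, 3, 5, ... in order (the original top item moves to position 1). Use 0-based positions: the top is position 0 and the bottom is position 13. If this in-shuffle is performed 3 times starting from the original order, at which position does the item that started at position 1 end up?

0

Track the item's position through each in-shuffle:
1 → 3 → 7 → 0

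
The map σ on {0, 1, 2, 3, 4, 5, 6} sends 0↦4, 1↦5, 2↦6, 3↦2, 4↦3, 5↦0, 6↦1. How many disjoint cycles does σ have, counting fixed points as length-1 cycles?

1

Cycle decomposition: (0 4 3 2 6 1 5).
1 cycle.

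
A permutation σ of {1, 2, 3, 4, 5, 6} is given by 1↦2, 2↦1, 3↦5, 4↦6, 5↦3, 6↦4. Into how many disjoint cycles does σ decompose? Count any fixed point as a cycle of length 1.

Cycle decomposition: (1 2) (3 5) (4 6).
3 cycles.

3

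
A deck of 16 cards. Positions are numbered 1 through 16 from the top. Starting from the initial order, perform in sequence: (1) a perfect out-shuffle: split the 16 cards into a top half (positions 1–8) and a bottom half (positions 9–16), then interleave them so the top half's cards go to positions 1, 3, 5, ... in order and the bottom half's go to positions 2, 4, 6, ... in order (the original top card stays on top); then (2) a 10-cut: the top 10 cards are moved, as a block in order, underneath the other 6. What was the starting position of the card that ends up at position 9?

Undo the operations in reverse order, starting from position 9:
  undo op 2 (cut 10): 9 ← 3
  undo op 1 (out-shuffle, from top half): 3 ← 2
So the card at position 9 came from original position 2.

2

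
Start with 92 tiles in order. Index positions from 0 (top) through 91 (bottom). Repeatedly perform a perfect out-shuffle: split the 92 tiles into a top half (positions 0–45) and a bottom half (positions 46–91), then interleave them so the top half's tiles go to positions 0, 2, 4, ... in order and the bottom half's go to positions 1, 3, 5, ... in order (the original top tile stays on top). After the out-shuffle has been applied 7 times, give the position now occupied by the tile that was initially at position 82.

Track the tile's position through each out-shuffle:
82 → 73 → 55 → 19 → 38 → 76 → 61 → 31

31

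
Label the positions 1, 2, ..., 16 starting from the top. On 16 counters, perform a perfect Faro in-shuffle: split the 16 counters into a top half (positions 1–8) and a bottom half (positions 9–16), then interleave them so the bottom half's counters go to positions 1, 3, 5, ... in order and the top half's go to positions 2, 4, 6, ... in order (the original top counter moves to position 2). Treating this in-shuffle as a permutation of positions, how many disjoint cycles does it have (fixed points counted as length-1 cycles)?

Trace each unvisited position around until it returns:
(1 2 4 8 16 15 13 9) (3 6 12 7 14 11 5 10)
2 cycles in total.

2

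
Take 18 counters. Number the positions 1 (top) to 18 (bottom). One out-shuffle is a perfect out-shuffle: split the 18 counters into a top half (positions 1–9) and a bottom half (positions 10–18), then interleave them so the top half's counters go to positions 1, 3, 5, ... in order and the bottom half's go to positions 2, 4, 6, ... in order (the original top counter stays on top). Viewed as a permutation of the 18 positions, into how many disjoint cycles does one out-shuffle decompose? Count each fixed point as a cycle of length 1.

4

Trace each unvisited position around until it returns:
(1) (2 3 5 9 17 16 14 10) (4 7 13 8 15 12 6 11) (18)
4 cycles in total.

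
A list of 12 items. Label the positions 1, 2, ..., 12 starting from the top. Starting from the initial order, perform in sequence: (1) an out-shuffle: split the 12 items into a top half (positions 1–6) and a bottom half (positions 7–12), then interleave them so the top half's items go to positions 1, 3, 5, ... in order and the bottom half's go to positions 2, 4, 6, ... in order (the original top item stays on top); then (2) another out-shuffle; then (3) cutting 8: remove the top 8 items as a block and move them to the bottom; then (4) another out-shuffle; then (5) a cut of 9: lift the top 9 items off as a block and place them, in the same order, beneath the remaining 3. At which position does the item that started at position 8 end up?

Track the item from position 8 forward through each operation:
  after op 1 (out-shuffle): 8 → 4
  after op 2 (out-shuffle): 4 → 7
  after op 3 (cut 8): 7 → 11
  after op 4 (out-shuffle): 11 → 10
  after op 5 (cut 9): 10 → 1

1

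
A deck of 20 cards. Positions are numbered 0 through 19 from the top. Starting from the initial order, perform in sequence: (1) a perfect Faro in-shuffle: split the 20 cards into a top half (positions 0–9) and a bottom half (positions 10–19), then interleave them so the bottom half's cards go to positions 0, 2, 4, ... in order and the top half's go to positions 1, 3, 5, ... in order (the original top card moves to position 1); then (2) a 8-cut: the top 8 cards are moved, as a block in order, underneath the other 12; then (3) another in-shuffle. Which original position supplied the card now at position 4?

10

Undo the operations in reverse order, starting from position 4:
  undo op 3 (in-shuffle, from bottom half): 4 ← 12
  undo op 2 (cut 8): 12 ← 0
  undo op 1 (in-shuffle, from bottom half): 0 ← 10
So the card at position 4 came from original position 10.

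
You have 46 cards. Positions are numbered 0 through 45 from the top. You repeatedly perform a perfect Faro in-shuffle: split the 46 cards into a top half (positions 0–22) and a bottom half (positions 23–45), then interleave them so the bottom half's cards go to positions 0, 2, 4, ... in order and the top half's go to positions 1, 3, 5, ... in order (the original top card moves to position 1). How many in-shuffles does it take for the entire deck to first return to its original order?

23

The in-shuffle permutes the 46 positions with cycle lengths [23, 23].
Every card is home exactly when every cycle has completed a whole number of laps, i.e. after lcm(23) = 23 in-shuffles.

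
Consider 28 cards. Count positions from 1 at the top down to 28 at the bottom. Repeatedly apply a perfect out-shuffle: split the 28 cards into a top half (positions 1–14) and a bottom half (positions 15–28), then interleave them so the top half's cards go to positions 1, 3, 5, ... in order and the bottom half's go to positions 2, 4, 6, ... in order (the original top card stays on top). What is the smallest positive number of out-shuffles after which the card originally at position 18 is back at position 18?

Follow position 18 under repeated out-shuffles:
18 → 8 → 15 → 2 → 3 → 5 → 9 → 17 → 6 → 11 → 21 → 14 → 27 → 26 → 24 → 20 → 12 → 23 → 18
It first returns after 18 out-shuffles.

18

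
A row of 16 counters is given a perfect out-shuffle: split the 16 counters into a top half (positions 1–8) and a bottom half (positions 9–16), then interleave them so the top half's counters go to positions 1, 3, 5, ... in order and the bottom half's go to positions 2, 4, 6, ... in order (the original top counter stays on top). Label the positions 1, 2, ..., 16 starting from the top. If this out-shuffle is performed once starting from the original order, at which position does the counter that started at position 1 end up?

1

Position 1 is a fixed point of every out-shuffle, so the counter never moves.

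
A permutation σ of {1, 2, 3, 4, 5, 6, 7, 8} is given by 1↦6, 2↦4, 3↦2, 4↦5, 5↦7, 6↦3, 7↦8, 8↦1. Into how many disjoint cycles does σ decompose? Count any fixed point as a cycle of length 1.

1

Cycle decomposition: (1 6 3 2 4 5 7 8).
1 cycle.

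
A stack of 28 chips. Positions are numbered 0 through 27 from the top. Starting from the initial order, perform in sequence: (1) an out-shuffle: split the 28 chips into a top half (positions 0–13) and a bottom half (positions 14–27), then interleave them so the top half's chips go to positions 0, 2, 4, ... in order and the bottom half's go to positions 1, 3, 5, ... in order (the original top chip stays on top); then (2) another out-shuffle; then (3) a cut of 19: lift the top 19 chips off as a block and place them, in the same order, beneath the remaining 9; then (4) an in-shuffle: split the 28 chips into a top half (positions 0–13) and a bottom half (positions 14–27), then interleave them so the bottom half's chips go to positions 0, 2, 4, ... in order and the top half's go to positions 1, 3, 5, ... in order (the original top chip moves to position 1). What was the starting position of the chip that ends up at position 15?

20

Undo the operations in reverse order, starting from position 15:
  undo op 4 (in-shuffle, from top half): 15 ← 7
  undo op 3 (cut 19): 7 ← 26
  undo op 2 (out-shuffle, from top half): 26 ← 13
  undo op 1 (out-shuffle, from bottom half): 13 ← 20
So the chip at position 15 came from original position 20.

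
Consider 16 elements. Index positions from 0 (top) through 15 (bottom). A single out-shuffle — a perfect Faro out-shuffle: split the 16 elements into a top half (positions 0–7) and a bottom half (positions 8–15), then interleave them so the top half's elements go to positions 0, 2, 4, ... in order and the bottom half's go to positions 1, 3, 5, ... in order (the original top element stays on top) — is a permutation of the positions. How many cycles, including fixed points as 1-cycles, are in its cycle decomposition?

6

Trace each unvisited position around until it returns:
(0) (1 2 4 8) (3 6 12 9) (5 10) (7 14 13 11) (15)
6 cycles in total.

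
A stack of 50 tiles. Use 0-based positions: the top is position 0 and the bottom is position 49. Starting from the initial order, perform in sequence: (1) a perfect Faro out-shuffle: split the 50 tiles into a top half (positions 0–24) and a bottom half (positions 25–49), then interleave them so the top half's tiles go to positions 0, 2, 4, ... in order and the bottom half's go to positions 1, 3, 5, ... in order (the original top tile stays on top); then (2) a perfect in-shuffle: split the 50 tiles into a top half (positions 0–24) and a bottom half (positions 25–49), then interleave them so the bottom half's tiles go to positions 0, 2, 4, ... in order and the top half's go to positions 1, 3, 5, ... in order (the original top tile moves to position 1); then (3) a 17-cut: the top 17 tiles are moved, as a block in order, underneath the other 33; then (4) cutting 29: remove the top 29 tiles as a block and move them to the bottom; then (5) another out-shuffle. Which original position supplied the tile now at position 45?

Undo the operations in reverse order, starting from position 45:
  undo op 5 (out-shuffle, from bottom half): 45 ← 47
  undo op 4 (cut 29): 47 ← 26
  undo op 3 (cut 17): 26 ← 43
  undo op 2 (in-shuffle, from top half): 43 ← 21
  undo op 1 (out-shuffle, from bottom half): 21 ← 35
So the tile at position 45 came from original position 35.

35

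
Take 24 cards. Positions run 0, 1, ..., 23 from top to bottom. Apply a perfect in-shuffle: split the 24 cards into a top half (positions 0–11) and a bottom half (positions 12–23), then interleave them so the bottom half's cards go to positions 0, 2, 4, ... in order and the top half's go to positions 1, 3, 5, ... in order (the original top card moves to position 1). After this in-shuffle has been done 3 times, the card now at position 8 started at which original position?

22

Work backwards from position 8, undoing one in-shuffle at a time:
8 ← 16 ← 20 ← 22
So the card now at position 8 started at position 22.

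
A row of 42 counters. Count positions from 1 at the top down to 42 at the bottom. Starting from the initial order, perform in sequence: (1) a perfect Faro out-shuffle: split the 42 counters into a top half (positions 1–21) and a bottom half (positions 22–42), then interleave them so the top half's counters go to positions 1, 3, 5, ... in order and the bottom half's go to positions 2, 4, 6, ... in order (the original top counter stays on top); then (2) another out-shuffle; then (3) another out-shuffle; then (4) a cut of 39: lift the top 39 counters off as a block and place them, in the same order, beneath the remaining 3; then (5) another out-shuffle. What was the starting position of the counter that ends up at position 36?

Undo the operations in reverse order, starting from position 36:
  undo op 5 (out-shuffle, from bottom half): 36 ← 39
  undo op 4 (cut 39): 39 ← 36
  undo op 3 (out-shuffle, from bottom half): 36 ← 39
  undo op 2 (out-shuffle, from top half): 39 ← 20
  undo op 1 (out-shuffle, from bottom half): 20 ← 31
So the counter at position 36 came from original position 31.

31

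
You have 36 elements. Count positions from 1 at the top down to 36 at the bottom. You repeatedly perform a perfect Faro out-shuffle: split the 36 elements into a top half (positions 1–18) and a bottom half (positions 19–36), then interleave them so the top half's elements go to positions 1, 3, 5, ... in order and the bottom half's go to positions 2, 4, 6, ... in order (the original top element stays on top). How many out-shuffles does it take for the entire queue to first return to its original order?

The out-shuffle permutes the 36 positions with cycle lengths [1, 1, 3, 3, 4, 12, 12].
Every element is home exactly when every cycle has completed a whole number of laps, i.e. after lcm(1, 3, 4, 12) = 12 out-shuffles.

12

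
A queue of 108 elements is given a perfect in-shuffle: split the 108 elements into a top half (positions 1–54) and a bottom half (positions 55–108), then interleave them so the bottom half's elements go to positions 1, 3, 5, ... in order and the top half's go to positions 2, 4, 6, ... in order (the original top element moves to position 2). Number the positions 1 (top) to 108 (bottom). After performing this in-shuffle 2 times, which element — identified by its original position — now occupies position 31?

35

Work backwards from position 31, undoing one in-shuffle at a time:
31 ← 70 ← 35
So the element now at position 31 started at position 35.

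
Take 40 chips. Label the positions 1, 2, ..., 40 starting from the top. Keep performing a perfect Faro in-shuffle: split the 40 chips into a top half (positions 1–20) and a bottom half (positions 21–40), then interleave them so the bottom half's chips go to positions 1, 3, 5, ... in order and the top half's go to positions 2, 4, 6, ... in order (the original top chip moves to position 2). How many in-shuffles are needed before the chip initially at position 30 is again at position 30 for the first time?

Follow position 30 under repeated in-shuffles:
30 → 19 → 38 → 35 → 29 → 17 → 34 → 27 → 13 → 26 → 11 → 22 → 3 → 6 → 12 → 24 → 7 → 14 → 28 → 15 → 30
It first returns after 20 in-shuffles.

20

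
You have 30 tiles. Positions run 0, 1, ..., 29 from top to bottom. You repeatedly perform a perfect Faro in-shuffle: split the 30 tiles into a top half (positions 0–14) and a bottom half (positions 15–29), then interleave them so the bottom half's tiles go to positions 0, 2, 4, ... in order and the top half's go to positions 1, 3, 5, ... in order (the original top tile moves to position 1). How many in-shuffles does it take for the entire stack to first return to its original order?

The in-shuffle permutes the 30 positions with cycle lengths [5, 5, 5, 5, 5, 5].
Every tile is home exactly when every cycle has completed a whole number of laps, i.e. after lcm(5) = 5 in-shuffles.

5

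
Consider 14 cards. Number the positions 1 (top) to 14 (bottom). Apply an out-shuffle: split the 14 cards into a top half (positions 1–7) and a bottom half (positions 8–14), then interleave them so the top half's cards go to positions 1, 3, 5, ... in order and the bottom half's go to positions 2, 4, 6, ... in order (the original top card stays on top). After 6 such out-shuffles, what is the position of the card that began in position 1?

Position 1 is a fixed point of every out-shuffle, so the card never moves.

1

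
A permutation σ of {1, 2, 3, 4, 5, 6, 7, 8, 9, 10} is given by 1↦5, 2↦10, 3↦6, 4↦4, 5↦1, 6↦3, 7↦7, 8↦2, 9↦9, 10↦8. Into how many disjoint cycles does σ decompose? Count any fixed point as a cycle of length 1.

Cycle decomposition: (1 5) (2 10 8) (3 6) (4) (7) (9).
6 cycles.

6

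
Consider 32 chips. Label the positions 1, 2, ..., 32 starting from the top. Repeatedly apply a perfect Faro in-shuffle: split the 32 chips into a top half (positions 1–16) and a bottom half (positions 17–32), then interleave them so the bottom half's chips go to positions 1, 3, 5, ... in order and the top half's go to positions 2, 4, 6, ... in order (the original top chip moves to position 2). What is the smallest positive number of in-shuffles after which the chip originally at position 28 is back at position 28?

Follow position 28 under repeated in-shuffles:
28 → 23 → 13 → 26 → 19 → 5 → 10 → 20 → 7 → 14 → 28
It first returns after 10 in-shuffles.

10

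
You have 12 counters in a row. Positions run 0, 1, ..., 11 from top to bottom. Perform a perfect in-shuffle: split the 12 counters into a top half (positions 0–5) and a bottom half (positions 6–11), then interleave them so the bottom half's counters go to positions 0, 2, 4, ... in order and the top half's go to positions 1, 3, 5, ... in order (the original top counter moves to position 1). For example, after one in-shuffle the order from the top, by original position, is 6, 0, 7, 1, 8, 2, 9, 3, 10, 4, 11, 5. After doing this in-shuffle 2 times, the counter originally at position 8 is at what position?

Track the counter's position through each in-shuffle:
8 → 4 → 9

9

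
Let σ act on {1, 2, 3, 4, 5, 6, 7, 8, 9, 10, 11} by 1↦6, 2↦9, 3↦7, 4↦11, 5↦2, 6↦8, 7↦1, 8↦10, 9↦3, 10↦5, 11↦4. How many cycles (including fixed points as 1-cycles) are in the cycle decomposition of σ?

2

Cycle decomposition: (1 6 8 10 5 2 9 3 7) (4 11).
2 cycles.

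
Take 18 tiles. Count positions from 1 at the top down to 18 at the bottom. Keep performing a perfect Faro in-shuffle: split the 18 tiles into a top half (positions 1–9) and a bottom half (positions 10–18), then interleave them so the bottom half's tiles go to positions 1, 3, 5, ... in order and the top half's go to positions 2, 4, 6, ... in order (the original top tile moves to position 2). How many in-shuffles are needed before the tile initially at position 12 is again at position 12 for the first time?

18

Follow position 12 under repeated in-shuffles:
12 → 5 → 10 → 1 → 2 → 4 → 8 → 16 → 13 → 7 → 14 → 9 → 18 → 17 → 15 → 11 → 3 → 6 → 12
It first returns after 18 in-shuffles.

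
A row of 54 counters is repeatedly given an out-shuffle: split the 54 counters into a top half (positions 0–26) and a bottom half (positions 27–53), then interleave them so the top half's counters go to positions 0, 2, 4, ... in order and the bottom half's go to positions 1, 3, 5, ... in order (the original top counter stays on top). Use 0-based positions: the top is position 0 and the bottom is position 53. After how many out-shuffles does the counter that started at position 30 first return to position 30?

52

Follow position 30 under repeated out-shuffles:
30 → 7 → 14 → 28 → 3 → 6 → 12 → 24 → ... → 30 (length 52)
It first returns after 52 out-shuffles.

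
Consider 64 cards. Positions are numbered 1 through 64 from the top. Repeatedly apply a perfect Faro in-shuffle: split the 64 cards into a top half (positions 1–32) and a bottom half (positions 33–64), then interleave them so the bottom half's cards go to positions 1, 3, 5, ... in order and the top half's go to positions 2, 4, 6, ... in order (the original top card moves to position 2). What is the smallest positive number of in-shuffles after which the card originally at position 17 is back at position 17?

Follow position 17 under repeated in-shuffles:
17 → 34 → 3 → 6 → 12 → 24 → 48 → 31 → 62 → 59 → 53 → 41 → 17
It first returns after 12 in-shuffles.

12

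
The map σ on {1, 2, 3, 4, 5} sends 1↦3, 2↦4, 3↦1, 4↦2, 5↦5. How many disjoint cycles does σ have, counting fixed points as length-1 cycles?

Cycle decomposition: (1 3) (2 4) (5).
3 cycles.

3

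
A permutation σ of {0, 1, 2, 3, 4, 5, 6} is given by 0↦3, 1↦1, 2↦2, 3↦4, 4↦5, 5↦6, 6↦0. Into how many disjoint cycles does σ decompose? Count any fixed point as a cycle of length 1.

3

Cycle decomposition: (0 3 4 5 6) (1) (2).
3 cycles.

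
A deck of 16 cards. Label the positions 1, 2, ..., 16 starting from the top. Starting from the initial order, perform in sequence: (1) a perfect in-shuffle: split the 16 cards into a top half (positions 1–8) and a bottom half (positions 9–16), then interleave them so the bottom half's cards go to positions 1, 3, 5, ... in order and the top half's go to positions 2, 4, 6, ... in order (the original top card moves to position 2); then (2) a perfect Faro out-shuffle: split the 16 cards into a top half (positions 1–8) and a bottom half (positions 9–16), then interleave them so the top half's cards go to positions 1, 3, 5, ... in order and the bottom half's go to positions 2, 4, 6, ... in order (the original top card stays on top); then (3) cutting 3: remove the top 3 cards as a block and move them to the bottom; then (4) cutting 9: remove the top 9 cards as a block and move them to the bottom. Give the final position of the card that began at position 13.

Track the card from position 13 forward through each operation:
  after op 1 (in-shuffle): 13 → 9
  after op 2 (out-shuffle): 9 → 2
  after op 3 (cut 3): 2 → 15
  after op 4 (cut 9): 15 → 6

6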